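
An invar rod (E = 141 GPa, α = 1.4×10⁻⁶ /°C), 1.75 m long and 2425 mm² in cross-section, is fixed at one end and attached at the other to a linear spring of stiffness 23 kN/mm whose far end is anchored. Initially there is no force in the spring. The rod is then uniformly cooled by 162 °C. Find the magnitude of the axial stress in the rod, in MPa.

The unrestrained thermal change is αΔT L = 1.4×10⁻⁶ × 162 × 1750 = 0.3969 mm.
Let P be the tensile force in the spring. The rod extends elastically by PL/(AE) and the spring stretches by P/k; together these equal δ_free.
P [ L/(AE) + 1/k ] = δ_free → P [ 1750/(2425×141×10³) + 1/(23×10³) ] = 0.3969.
P = 0.3969 / 4.86×10⁻⁵ = 8167 N.
σ = P/A = 8167/2425 = 3.368 MPa.

σ ≈ 3.37 MPa (tensile)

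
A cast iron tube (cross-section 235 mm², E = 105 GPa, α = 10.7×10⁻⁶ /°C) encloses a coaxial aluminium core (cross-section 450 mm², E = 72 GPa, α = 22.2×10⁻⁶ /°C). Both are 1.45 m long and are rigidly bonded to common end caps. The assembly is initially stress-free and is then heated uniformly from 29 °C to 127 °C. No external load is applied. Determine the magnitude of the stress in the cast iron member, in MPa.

Both members must finish at the same length. With the larger α, the aluminium tends to over-expand; the plates restrain it, putting the aluminium in compression and the cast iron in tension. With no external load the two internal forces are equal and opposite, magnitude P.
Equating the net (thermal + elastic) strains gives |α₁ − α₂|·ΔT = P·[1/(A₁E₁) + 1/(A₂E₂)].
|α₁ − α₂|·ΔT = 11.5×10⁻⁶ × 98 = 0.001127.
1/(A₁E₁) + 1/(A₂E₂) = 1/(235×105×10³) + 1/(450×72×10³) = 7.139×10⁻⁸ N⁻¹.
P = 0.001127 / 7.139×10⁻⁸ = 15790 N = 15.79 kN.
σ_{cast iron} = P/A₁ = 15790/235 = 67.18 MPa, tensile.

σ ≈ 67.2 MPa (tensile)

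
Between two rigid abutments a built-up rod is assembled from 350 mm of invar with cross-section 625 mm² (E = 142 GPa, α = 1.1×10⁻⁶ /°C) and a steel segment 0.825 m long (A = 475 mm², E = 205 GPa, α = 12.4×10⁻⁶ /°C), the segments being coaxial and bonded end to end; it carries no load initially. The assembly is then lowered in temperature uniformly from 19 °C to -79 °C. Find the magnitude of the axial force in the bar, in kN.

P ≈ 83.8 kN (tensile)

If the supports were absent, the total length change would be Σ αᵢΔT Lᵢ = 1.1×10⁻⁶×98×350 + 12.4×10⁻⁶×98×825 = 1.04 mm.
The walls prevent any net length change, so an axial force P (same in every segment) develops. Compatibility: P · Σ Lᵢ/(AᵢEᵢ) = δ_free.
The series flexibility is Σ Lᵢ/(AᵢEᵢ) = 350/(625×142×10³) + 825/(475×205×10³) = 1.242×10⁻⁵ mm/N.
P = 1.04 / 1.242×10⁻⁵ = 83780 N = 83.78 kN, tensile.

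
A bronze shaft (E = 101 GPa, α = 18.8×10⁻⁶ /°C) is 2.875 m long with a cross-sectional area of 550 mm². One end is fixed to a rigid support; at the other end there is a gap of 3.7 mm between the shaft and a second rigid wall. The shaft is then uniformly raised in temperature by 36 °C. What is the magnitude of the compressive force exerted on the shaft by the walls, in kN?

Free thermal elongation = αΔT L = 18.8×10⁻⁶ × 36 × 2875 = 1.946 mm.
This is smaller than the 3.7 mm clearance, so the shaft expands freely without reaching the stop — the stress is zero.

P ≈ 0 kN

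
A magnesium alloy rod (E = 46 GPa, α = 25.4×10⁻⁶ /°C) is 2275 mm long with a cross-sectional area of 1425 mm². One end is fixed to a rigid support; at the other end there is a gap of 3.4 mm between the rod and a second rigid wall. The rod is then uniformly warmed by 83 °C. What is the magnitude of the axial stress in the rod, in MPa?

If the wall were absent the rod would grow by αΔT L = 25.4×10⁻⁶ × 83 × 2275 = 4.796 mm.
After closing the 3.4 mm clearance, 4.796 − 3.4 = 1.396 mm of expansion remains to be suppressed by the wall.
That suppressed elongation corresponds to σ = E·Δ/L = 46×10³ × 1.396/2275 = 28.23 MPa.

σ ≈ 28.2 MPa (compressive)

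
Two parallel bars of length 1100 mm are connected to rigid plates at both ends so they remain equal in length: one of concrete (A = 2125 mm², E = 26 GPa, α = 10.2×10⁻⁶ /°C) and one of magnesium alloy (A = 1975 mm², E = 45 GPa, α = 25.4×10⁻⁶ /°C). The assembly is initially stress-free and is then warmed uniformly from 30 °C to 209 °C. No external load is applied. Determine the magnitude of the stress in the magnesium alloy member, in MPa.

σ ≈ 46.9 MPa (compressive)

Both members must finish at the same length. With the larger α, the magnesium alloy tends to over-expand; the plates restrain it, putting the magnesium alloy in compression and the concrete in tension. With no external load the two internal forces are equal and opposite, magnitude P.
Equating the net (thermal + elastic) strains gives |α₁ − α₂|·ΔT = P·[1/(A₁E₁) + 1/(A₂E₂)].
|α₁ − α₂|·ΔT = 15.2×10⁻⁶ × 179 = 0.002721.
1/(A₁E₁) + 1/(A₂E₂) = 1/(2125×26×10³) + 1/(1975×45×10³) = 2.935×10⁻⁸ N⁻¹.
So P = 0.002721 / 2.935×10⁻⁸ = 92.7 kN.
σ_{magnesium alloy} = P/A₂ = 92700/1975 = 46.94 MPa, compressive.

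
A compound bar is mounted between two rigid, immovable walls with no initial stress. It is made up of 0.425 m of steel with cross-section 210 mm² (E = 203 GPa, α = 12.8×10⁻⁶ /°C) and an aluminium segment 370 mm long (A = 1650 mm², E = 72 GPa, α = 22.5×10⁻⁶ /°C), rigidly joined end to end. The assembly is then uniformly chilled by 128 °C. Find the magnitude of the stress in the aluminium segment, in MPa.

σ ≈ 81.6 MPa (tensile)

If the supports were absent, the total length change would be Σ αᵢΔT Lᵢ = 12.8×10⁻⁶×128×425 + 22.5×10⁻⁶×128×370 = 1.762 mm.
The walls prevent any net length change, so an axial force P (same in every segment) develops. Compatibility: P · Σ Lᵢ/(AᵢEᵢ) = δ_free.
The series flexibility is Σ Lᵢ/(AᵢEᵢ) = 425/(210×203×10³) + 370/(1650×72×10³) = 1.308×10⁻⁵ mm/N.
Hence P = δ_free / Σ(L/AE) = 1.762/1.308×10⁻⁵ = 134.7 kN (tensile).
σ_{aluminium} = P / A = 134700 / 1650 = 81.61 MPa.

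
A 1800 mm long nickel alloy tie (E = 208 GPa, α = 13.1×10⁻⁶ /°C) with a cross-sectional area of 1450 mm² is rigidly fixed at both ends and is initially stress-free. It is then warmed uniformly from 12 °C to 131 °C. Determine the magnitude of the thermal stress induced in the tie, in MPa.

With length fixed, the mechanical strain must cancel the thermal strain αΔT = 13.1×10⁻⁶ × 119 = 1558.9×10⁻⁶.
Hence σ = E·αΔT = 208×10³ × 1558.9×10⁻⁶ = 324.3 MPa, compressive.

σ ≈ 324 MPa (compressive)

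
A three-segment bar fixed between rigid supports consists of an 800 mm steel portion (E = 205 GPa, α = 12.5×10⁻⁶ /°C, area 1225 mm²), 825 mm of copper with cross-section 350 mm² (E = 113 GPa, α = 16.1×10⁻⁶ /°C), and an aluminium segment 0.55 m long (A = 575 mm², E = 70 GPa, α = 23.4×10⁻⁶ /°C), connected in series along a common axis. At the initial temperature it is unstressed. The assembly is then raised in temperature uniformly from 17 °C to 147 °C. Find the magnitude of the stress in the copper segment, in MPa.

σ ≈ 356 MPa (compressive)

If the supports were absent, the total length change would be Σ αᵢΔT Lᵢ = 12.5×10⁻⁶×130×800 + 16.1×10⁻⁶×130×825 + 23.4×10⁻⁶×130×550 = 4.7 mm.
Since the ends are fixed, an axial force P builds up, equal in every segment, with P · Σ Lᵢ/(AᵢEᵢ) = δ_free.
Σ Lᵢ/(AᵢEᵢ) = 800/(1225×205×10³) + 825/(350×113×10³) + 550/(575×70×10³) = 3.771×10⁻⁵ mm/N.
P = 4.7 / 3.771×10⁻⁵ = 124600 N = 124.6 kN, compressive.
σ_{copper} = P / A = 124600 / 350 = 356.1 MPa.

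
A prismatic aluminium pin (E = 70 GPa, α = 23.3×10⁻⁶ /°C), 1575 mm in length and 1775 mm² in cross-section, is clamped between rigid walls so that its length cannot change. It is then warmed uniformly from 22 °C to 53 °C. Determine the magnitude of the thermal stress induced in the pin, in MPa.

With length fixed, the mechanical strain must cancel the thermal strain αΔT = 23.3×10⁻⁶ × 31 = 722.3×10⁻⁶.
The stress required to suppress this strain is σ = Eε = 70×10³ × 722.3×10⁻⁶ = 50.56 MPa, compressive since the pin is trying to expand.

σ ≈ 50.6 MPa (compressive)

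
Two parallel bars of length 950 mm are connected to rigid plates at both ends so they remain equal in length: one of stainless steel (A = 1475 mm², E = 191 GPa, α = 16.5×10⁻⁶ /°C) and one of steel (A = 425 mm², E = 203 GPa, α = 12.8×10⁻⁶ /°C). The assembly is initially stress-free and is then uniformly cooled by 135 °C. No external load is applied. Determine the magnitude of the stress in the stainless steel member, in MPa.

The stainless steel has the larger α, so on cooling it would change length more than the steel if both were free. The rigid plates force a common final length, so the stainless steel is put into tension and the steel into compression, with equal and opposite forces P (no external load).
Equating the net (thermal + elastic) strains gives |α₁ − α₂|·ΔT = P·[1/(A₁E₁) + 1/(A₂E₂)].
|α₁ − α₂|·ΔT = 3.7×10⁻⁶ × 135 = 0.0004995.
1/(A₁E₁) + 1/(A₂E₂) = 1/(1475×191×10³) + 1/(425×203×10³) = 1.514×10⁻⁸ N⁻¹.
So P = 0.0004995 / 1.514×10⁻⁸ = 32.99 kN.
σ_{stainless steel} = P/A₁ = 32990/1475 = 22.37 MPa, tensile.

σ ≈ 22.4 MPa (tensile)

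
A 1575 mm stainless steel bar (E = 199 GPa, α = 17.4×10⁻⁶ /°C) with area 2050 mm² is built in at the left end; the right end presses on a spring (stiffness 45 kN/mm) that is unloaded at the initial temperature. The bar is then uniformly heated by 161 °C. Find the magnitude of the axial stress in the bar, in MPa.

The unrestrained thermal change is αΔT L = 17.4×10⁻⁶ × 161 × 1575 = 4.412 mm.
Let P be the compressive force at the spring. The bar shortens elastically by PL/(AE) and the spring compresses by P/k; together these equal δ_free.
P [ L/(AE) + 1/k ] = δ_free → P [ 1575/(2050×199×10³) + 1/(45×10³) ] = 4.412.
P = 4.412 / 2.608×10⁻⁵ = 169200 N.
σ = P/A = 169200/2050 = 82.52 MPa.

σ ≈ 82.5 MPa (compressive)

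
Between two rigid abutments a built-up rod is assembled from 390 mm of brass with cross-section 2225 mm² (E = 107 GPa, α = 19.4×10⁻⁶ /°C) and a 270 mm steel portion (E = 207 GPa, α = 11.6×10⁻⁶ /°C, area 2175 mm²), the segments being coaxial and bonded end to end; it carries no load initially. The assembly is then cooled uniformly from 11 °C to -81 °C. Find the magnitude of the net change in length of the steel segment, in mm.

|ΔL| ≈ 0.0244 mm

Free thermal contraction of the whole bar: Σ αᵢΔT Lᵢ = 19.4×10⁻⁶×92×390 + 11.6×10⁻⁶×92×270 = 0.9842 mm.
The rigid supports impose zero overall length change; the single axial force P common to all segments must satisfy P Σ Lᵢ/(AᵢEᵢ) = δ_free.
Σ Lᵢ/(AᵢEᵢ) = 390/(2225×107×10³) + 270/(2175×207×10³) = 2.238×10⁻⁶ mm/N.
So P = 0.9842 / 2.238×10⁻⁶ = 439.8 kN, tensile.
For the steel segment, free thermal change = 11.6×10⁻⁶×92×270 = 0.2881 mm and elastic change from P = 439800×270/(2175×207×10³) = 0.2638 mm; these oppose, so the net change is 0.0244 mm (segment shortens).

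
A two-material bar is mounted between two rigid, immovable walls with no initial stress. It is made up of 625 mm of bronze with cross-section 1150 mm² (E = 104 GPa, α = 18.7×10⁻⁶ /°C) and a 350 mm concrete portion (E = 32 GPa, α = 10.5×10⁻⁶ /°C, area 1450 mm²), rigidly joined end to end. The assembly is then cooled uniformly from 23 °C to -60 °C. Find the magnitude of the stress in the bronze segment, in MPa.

σ ≈ 86.8 MPa (tensile)

With the walls removed the bar would change length by δ_free = Σ αᵢΔT Lᵢ = 18.7×10⁻⁶×83×625 + 10.5×10⁻⁶×83×350 = 1.275 mm.
The rigid supports impose zero overall length change; the single axial force P common to all segments must satisfy P Σ Lᵢ/(AᵢEᵢ) = δ_free.
Σ Lᵢ/(AᵢEᵢ) = 625/(1150×104×10³) + 350/(1450×32×10³) = 1.277×10⁻⁵ mm/N.
Hence P = δ_free / Σ(L/AE) = 1.275/1.277×10⁻⁵ = 99.86 kN (tensile).
σ_{bronze} = P / A = 99860 / 1150 = 86.83 MPa.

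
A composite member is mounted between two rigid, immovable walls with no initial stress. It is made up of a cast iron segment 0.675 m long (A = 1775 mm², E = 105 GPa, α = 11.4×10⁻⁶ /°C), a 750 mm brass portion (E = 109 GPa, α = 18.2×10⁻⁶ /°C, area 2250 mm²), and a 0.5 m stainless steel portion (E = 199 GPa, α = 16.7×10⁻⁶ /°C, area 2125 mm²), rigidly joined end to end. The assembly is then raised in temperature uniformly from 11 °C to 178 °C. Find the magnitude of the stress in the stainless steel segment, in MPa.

σ ≈ 297 MPa (compressive)

Free thermal expansion of the whole bar: Σ αᵢΔT Lᵢ = 11.4×10⁻⁶×167×675 + 18.2×10⁻⁶×167×750 + 16.7×10⁻⁶×167×500 = 4.959 mm.
The rigid supports impose zero overall length change; the single axial force P common to all segments must satisfy P Σ Lᵢ/(AᵢEᵢ) = δ_free.
The series flexibility is Σ Lᵢ/(AᵢEᵢ) = 675/(1775×105×10³) + 750/(2250×109×10³) + 500/(2125×199×10³) = 7.862×10⁻⁶ mm/N.
P = 4.959 / 7.862×10⁻⁶ = 630700 N = 630.7 kN, compressive.
σ_{stainless steel} = P / A = 630700 / 2125 = 296.8 MPa.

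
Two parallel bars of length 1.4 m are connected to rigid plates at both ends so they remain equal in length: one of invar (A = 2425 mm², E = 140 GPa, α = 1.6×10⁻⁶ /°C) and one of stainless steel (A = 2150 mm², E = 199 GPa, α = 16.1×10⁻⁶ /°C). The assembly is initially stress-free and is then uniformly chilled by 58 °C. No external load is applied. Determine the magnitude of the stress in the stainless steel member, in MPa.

σ ≈ 74 MPa (tensile)

Equilibrium of a rigid end plate with no external load gives equal and opposite internal forces ±P in the two members. Since α_{stainless steel} > α_{invar}, cooling drives the stainless steel into tension and the invar into compression.
Equating the net (thermal + elastic) strains gives |α₁ − α₂|·ΔT = P·[1/(A₁E₁) + 1/(A₂E₂)].
|α₁ − α₂|·ΔT = 14.5×10⁻⁶ × 58 = 0.000841.
1/(A₁E₁) + 1/(A₂E₂) = 1/(2425×140×10³) + 1/(2150×199×10³) = 5.283×10⁻⁹ N⁻¹.
So P = 0.000841 / 5.283×10⁻⁹ = 159.2 kN.
σ_{stainless steel} = P/A₂ = 159200/2150 = 74.04 MPa, tensile.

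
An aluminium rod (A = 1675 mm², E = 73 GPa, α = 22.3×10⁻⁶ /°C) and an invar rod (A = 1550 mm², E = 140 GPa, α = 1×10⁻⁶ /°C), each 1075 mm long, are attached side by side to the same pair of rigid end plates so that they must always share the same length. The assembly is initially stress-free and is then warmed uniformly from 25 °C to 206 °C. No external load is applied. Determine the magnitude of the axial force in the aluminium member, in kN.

Both members must finish at the same length. With the larger α, the aluminium tends to over-expand; the plates restrain it, putting the aluminium in compression and the invar in tension. With no external load the two internal forces are equal and opposite, magnitude P.
Compatibility of the two members (thermal + elastic change equal): (α₁ − α₂)ΔT = P·[1/(A₁E₁) + 1/(A₂E₂)].
|α₁ − α₂|·ΔT = 21.3×10⁻⁶ × 181 = 0.003855.
1/(A₁E₁) + 1/(A₂E₂) = 1/(1675×73×10³) + 1/(1550×140×10³) = 1.279×10⁻⁸ N⁻¹.
So P = 0.003855 / 1.279×10⁻⁸ = 301.5 kN.

P ≈ 302 kN (compressive in the aluminium)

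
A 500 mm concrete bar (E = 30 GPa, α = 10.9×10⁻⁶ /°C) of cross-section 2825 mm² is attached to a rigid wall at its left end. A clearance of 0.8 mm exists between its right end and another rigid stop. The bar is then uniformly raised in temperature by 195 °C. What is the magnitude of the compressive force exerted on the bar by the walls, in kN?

If the wall were absent the bar would grow by αΔT L = 10.9×10⁻⁶ × 195 × 500 = 1.063 mm.
The gap closes (δ_free > 0.8 mm) and the wall then resists a further 1.063 − 0.8 = 0.2628 mm of expansion.
So σ = E(δ_free − g)/L = 30×10³ × 0.2628/500 = 15.77 MPa.
P = σA = 15.77 × 2825 = 44.54 kN.

P ≈ 44.5 kN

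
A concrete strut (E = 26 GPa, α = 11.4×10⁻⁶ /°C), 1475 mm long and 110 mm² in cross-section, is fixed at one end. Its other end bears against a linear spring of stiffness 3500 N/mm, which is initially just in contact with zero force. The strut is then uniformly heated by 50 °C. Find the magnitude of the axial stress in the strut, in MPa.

σ ≈ 9.54 MPa (compressive)

Free thermal expansion: δ_free = αΔT L = 11.4×10⁻⁶ × 50 × 1475 = 0.8407 mm.
Let P be the compressive force at the spring. The strut shortens elastically by PL/(AE) and the spring compresses by P/k; together these equal δ_free.
P [ L/(AE) + 1/k ] = δ_free → P [ 1475/(110×26×10³) + 1/(3500) ] = 0.8407.
P = 0.8407 / 0.0008014 = 1049 N.
σ = P/A = 1049/110 = 9.537 MPa.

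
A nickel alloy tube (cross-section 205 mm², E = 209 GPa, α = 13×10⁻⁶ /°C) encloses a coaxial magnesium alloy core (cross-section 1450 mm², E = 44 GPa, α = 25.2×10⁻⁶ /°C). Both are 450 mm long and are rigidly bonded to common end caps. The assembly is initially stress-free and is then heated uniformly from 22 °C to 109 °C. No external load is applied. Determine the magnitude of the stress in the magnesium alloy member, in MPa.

σ ≈ 18.8 MPa (compressive)

Both members must finish at the same length. With the larger α, the magnesium alloy tends to over-expand; the plates restrain it, putting the magnesium alloy in compression and the nickel alloy in tension. With no external load the two internal forces are equal and opposite, magnitude P.
Compatibility of the two members (thermal + elastic change equal): (α₁ − α₂)ΔT = P·[1/(A₁E₁) + 1/(A₂E₂)].
|α₁ − α₂|·ΔT = 12.2×10⁻⁶ × 87 = 0.001061.
1/(A₁E₁) + 1/(A₂E₂) = 1/(205×209×10³) + 1/(1450×44×10³) = 3.901×10⁻⁸ N⁻¹.
So P = 0.001061 / 3.901×10⁻⁸ = 27.21 kN.
σ_{magnesium alloy} = P/A₂ = 27210/1450 = 18.76 MPa, compressive.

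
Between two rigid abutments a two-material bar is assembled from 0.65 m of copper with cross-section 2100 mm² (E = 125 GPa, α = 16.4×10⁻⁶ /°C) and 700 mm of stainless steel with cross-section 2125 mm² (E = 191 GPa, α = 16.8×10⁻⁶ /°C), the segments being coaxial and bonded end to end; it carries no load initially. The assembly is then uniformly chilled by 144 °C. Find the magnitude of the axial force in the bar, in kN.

If the supports were absent, the total length change would be Σ αᵢΔT Lᵢ = 16.4×10⁻⁶×144×650 + 16.8×10⁻⁶×144×700 = 3.228 mm.
Since the ends are fixed, an axial force P builds up, equal in every segment, with P · Σ Lᵢ/(AᵢEᵢ) = δ_free.
Σ Lᵢ/(AᵢEᵢ) = 650/(2100×125×10³) + 700/(2125×191×10³) = 4.201×10⁻⁶ mm/N.
Hence P = δ_free / Σ(L/AE) = 3.228/4.201×10⁻⁶ = 768.5 kN (tensile).

P ≈ 769 kN (tensile)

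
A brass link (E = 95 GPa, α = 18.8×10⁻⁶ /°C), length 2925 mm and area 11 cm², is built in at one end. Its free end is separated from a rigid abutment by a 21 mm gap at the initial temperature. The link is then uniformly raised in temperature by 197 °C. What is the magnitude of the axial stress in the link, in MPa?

Free thermal elongation = αΔT L = 18.8×10⁻⁶ × 197 × 2925 = 10.83 mm.
Since δ_free = 10.8 mm is less than the 21 mm gap, the link never touches the wall. No axial force develops.

σ ≈ 0 MPa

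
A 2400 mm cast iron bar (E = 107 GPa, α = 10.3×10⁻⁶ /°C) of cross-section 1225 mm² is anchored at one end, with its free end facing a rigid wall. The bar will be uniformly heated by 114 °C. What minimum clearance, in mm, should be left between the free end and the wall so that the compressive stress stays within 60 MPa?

With no wall the bar would lengthen by αΔT L = 10.3×10⁻⁶ × 114 × 2400 = 2.818 mm.
A stress of 60 MPa corresponds to the wall pushing the bar back by σL/E = 60×2400/(107×10³) = 1.346 mm.
The gap must absorb the remainder: g_min = 2.818 − 1.346 = 1.472 mm.

g ≈ 1.47 mm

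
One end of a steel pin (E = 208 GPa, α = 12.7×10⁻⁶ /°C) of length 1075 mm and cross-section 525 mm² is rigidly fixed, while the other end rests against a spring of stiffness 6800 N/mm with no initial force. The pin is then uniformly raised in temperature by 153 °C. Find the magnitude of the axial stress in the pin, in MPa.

Free thermal expansion: δ_free = αΔT L = 12.7×10⁻⁶ × 153 × 1075 = 2.089 mm.
With a force P in the spring, the elastic change of the pin is PL/(AE) and that of the spring is P/k; compatibility requires their sum to equal δ_free.
P [ L/(AE) + 1/k ] = δ_free → P [ 1075/(525×208×10³) + 1/(6800) ] = 2.089.
P = 2.089 / 0.0001569 = 13310 N.
σ = P/A = 13310/525 = 25.36 MPa.

σ ≈ 25.4 MPa (compressive)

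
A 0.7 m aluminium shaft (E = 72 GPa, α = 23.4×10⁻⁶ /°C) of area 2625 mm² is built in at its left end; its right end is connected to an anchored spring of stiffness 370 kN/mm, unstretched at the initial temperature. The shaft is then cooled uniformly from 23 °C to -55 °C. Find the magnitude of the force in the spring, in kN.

Free thermal contraction: δ_free = αΔT L = 23.4×10⁻⁶ × 78 × 700 = 1.278 mm.
With a force P in the spring, the elastic change of the shaft is PL/(AE) and that of the spring is P/k; compatibility requires their sum to equal δ_free.
So P = δ_free / [L/(AE) + 1/k] = 1.278 / [ 700/(2625×72×10³) + 1/(370×10³) ].
P = 1.278 / 6.406×10⁻⁶ = 199400 N.

P ≈ 199 kN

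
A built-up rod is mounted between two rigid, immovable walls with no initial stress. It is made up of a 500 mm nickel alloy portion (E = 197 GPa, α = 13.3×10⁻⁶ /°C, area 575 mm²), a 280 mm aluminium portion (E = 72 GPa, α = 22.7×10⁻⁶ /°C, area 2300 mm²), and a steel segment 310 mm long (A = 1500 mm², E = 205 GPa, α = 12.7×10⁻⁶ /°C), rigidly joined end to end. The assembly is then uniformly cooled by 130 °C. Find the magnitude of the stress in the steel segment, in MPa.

If the supports were absent, the total length change would be Σ αᵢΔT Lᵢ = 13.3×10⁻⁶×130×500 + 22.7×10⁻⁶×130×280 + 12.7×10⁻⁶×130×310 = 2.203 mm.
The walls prevent any net length change, so an axial force P (same in every segment) develops. Compatibility: P · Σ Lᵢ/(AᵢEᵢ) = δ_free.
The series flexibility is Σ Lᵢ/(AᵢEᵢ) = 500/(575×197×10³) + 280/(2300×72×10³) + 310/(1500×205×10³) = 7.113×10⁻⁶ mm/N.
Hence P = δ_free / Σ(L/AE) = 2.203/7.113×10⁻⁶ = 309.7 kN (tensile).
σ_{steel} = P / A = 309700 / 1500 = 206.4 MPa.

σ ≈ 206 MPa (tensile)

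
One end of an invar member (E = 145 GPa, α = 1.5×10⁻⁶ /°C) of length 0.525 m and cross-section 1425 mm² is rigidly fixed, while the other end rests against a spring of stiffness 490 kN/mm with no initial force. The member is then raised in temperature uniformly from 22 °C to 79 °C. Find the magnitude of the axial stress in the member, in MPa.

If the spring were absent the member would lengthen by αΔT L = 1.5×10⁻⁶ × 57 × 525 = 0.04489 mm.
With a force P in the spring, the elastic change of the member is PL/(AE) and that of the spring is P/k; compatibility requires their sum to equal δ_free.
P [ L/(AE) + 1/k ] = δ_free → P [ 525/(1425×145×10³) + 1/(490×10³) ] = 0.04489.
P = 0.04489 / 4.582×10⁻⁶ = 9797 N.
σ = P/A = 9797/1425 = 6.875 MPa.

σ ≈ 6.88 MPa (compressive)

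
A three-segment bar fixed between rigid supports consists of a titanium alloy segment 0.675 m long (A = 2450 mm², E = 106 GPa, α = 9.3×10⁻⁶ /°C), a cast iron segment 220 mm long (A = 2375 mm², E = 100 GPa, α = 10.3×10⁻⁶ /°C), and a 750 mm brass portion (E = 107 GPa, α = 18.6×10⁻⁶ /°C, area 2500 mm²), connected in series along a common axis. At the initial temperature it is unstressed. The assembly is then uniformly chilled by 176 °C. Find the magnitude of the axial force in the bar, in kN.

If the supports were absent, the total length change would be Σ αᵢΔT Lᵢ = 9.3×10⁻⁶×176×675 + 10.3×10⁻⁶×176×220 + 18.6×10⁻⁶×176×750 = 3.959 mm.
Since the ends are fixed, an axial force P builds up, equal in every segment, with P · Σ Lᵢ/(AᵢEᵢ) = δ_free.
The series flexibility is Σ Lᵢ/(AᵢEᵢ) = 675/(2450×106×10³) + 220/(2375×100×10³) + 750/(2500×107×10³) = 6.329×10⁻⁶ mm/N.
P = 3.959 / 6.329×10⁻⁶ = 625500 N = 625.5 kN, tensile.

P ≈ 625 kN (tensile)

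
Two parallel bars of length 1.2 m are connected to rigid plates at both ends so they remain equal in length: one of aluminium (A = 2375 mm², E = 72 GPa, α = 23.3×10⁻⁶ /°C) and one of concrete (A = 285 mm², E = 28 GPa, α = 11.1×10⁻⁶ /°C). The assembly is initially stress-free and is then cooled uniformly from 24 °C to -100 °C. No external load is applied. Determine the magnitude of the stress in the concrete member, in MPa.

Equilibrium of a rigid end plate with no external load gives equal and opposite internal forces ±P in the two members. Since α_{aluminium} > α_{concrete}, cooling drives the aluminium into tension and the concrete into compression.
Setting the final lengths equal and cancelling L: (α₁ − α₂)ΔT = P/(A₁E₁) + P/(A₂E₂).
|α₁ − α₂|·ΔT = 12.2×10⁻⁶ × 124 = 0.001513.
1/(A₁E₁) + 1/(A₂E₂) = 1/(2375×72×10³) + 1/(285×28×10³) = 1.312×10⁻⁷ N⁻¹.
P = 0.001513 / 1.312×10⁻⁷ = 11530 N = 11.53 kN.
σ_{concrete} = P/A₂ = 11530/285 = 40.47 MPa, compressive.

σ ≈ 40.5 MPa (compressive)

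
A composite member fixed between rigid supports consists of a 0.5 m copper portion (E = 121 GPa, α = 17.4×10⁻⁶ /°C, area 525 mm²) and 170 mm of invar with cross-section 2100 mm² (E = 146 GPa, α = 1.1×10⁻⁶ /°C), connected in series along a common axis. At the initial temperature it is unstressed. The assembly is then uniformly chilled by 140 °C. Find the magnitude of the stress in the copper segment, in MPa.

σ ≈ 281 MPa (tensile)

With the walls removed the bar would change length by δ_free = Σ αᵢΔT Lᵢ = 17.4×10⁻⁶×140×500 + 1.1×10⁻⁶×140×170 = 1.244 mm.
Since the ends are fixed, an axial force P builds up, equal in every segment, with P · Σ Lᵢ/(AᵢEᵢ) = δ_free.
Σ Lᵢ/(AᵢEᵢ) = 500/(525×121×10³) + 170/(2100×146×10³) = 8.425×10⁻⁶ mm/N.
Hence P = δ_free / Σ(L/AE) = 1.244/8.425×10⁻⁶ = 147.7 kN (tensile).
σ_{copper} = P / A = 147700 / 525 = 281.3 MPa.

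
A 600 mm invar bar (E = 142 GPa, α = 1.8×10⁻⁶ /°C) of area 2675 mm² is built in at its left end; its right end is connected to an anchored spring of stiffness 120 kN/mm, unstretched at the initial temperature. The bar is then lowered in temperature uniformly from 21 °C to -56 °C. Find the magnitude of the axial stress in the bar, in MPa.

σ ≈ 3.14 MPa (tensile)

Free thermal contraction: δ_free = αΔT L = 1.8×10⁻⁶ × 77 × 600 = 0.08316 mm.
With a force P in the spring, the elastic change of the bar is PL/(AE) and that of the spring is P/k; compatibility requires their sum to equal δ_free.
So P = δ_free / [L/(AE) + 1/k] = 0.08316 / [ 600/(2675×142×10³) + 1/(120×10³) ].
P = 0.08316 / 9.913×10⁻⁶ = 8389 N.
σ = P/A = 8389/2675 = 3.136 MPa.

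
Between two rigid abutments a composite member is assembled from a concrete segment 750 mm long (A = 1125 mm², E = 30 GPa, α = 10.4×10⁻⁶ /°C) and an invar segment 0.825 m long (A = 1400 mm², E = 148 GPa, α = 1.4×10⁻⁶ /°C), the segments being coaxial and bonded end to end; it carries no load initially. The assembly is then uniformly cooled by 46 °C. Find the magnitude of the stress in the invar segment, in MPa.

With the walls removed the bar would change length by δ_free = Σ αᵢΔT Lᵢ = 10.4×10⁻⁶×46×750 + 1.4×10⁻⁶×46×825 = 0.4119 mm.
The walls prevent any net length change, so an axial force P (same in every segment) develops. Compatibility: P · Σ Lᵢ/(AᵢEᵢ) = δ_free.
Σ Lᵢ/(AᵢEᵢ) = 750/(1125×30×10³) + 825/(1400×148×10³) = 2.62×10⁻⁵ mm/N.
So P = 0.4119 / 2.62×10⁻⁵ = 15.72 kN, tensile.
σ_{invar} = P / A = 15720 / 1400 = 11.23 MPa.

σ ≈ 11.2 MPa (tensile)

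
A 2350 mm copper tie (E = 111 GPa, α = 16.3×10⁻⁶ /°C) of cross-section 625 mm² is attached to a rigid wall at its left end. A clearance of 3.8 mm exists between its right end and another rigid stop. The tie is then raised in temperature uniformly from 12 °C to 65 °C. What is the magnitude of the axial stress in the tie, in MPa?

Free thermal elongation = αΔT L = 16.3×10⁻⁶ × 53 × 2350 = 2.03 mm.
Since δ_free = 2.03 mm is less than the 3.8 mm gap, the tie never touches the wall. No axial force develops.

σ ≈ 0 MPa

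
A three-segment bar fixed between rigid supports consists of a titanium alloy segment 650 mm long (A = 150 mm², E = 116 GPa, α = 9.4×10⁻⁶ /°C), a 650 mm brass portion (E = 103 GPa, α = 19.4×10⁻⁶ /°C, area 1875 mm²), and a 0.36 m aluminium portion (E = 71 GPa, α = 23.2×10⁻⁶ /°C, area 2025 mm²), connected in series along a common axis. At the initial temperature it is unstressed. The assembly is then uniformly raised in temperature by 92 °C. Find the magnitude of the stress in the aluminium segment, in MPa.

σ ≈ 28.5 MPa (compressive)

Free thermal expansion of the whole bar: Σ αᵢΔT Lᵢ = 9.4×10⁻⁶×92×650 + 19.4×10⁻⁶×92×650 + 23.2×10⁻⁶×92×360 = 2.491 mm.
The rigid supports impose zero overall length change; the single axial force P common to all segments must satisfy P Σ Lᵢ/(AᵢEᵢ) = δ_free.
Σ Lᵢ/(AᵢEᵢ) = 650/(150×116×10³) + 650/(1875×103×10³) + 360/(2025×71×10³) = 4.323×10⁻⁵ mm/N.
So P = 2.491 / 4.323×10⁻⁵ = 57.62 kN, compressive.
σ_{aluminium} = P / A = 57620 / 2025 = 28.45 MPa.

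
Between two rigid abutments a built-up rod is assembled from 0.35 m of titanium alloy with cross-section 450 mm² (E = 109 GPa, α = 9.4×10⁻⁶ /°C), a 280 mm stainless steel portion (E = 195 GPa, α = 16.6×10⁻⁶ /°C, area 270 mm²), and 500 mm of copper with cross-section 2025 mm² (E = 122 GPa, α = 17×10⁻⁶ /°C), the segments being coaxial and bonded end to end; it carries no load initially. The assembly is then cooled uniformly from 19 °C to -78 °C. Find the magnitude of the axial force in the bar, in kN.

P ≈ 110 kN (tensile)

If the supports were absent, the total length change would be Σ αᵢΔT Lᵢ = 9.4×10⁻⁶×97×350 + 16.6×10⁻⁶×97×280 + 17×10⁻⁶×97×500 = 1.594 mm.
Since the ends are fixed, an axial force P builds up, equal in every segment, with P · Σ Lᵢ/(AᵢEᵢ) = δ_free.
Σ Lᵢ/(AᵢEᵢ) = 350/(450×109×10³) + 280/(270×195×10³) + 500/(2025×122×10³) = 1.448×10⁻⁵ mm/N.
P = 1.594 / 1.448×10⁻⁵ = 110100 N = 110.1 kN, tensile.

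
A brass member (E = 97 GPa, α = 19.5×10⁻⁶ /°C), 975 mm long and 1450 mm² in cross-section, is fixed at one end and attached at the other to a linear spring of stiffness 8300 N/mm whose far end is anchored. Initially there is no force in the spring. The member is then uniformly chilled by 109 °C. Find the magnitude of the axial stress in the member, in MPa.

Free thermal contraction: δ_free = αΔT L = 19.5×10⁻⁶ × 109 × 975 = 2.072 mm.
With a force P in the spring, the elastic change of the member is PL/(AE) and that of the spring is P/k; compatibility requires their sum to equal δ_free.
So P = δ_free / [L/(AE) + 1/k] = 2.072 / [ 975/(1450×97×10³) + 1/(8300) ].
P = 2.072 / 0.0001274 = 16260 N.
σ = P/A = 16260/1450 = 11.22 MPa.

σ ≈ 11.2 MPa (tensile)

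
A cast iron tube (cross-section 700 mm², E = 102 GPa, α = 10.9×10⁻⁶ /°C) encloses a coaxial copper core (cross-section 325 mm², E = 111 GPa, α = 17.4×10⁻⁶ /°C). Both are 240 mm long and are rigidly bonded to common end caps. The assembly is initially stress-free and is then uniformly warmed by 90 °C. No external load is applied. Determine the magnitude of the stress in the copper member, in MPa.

Both members must finish at the same length. With the larger α, the copper tends to over-expand; the plates restrain it, putting the copper in compression and the cast iron in tension. With no external load the two internal forces are equal and opposite, magnitude P.
Setting the final lengths equal and cancelling L: (α₁ − α₂)ΔT = P/(A₁E₁) + P/(A₂E₂).
|α₁ − α₂|·ΔT = 6.5×10⁻⁶ × 90 = 0.000585.
1/(A₁E₁) + 1/(A₂E₂) = 1/(700×102×10³) + 1/(325×111×10³) = 4.173×10⁻⁸ N⁻¹.
So P = 0.000585 / 4.173×10⁻⁸ = 14.02 kN.
σ_{copper} = P/A₂ = 14020/325 = 43.14 MPa, compressive.

σ ≈ 43.1 MPa (compressive)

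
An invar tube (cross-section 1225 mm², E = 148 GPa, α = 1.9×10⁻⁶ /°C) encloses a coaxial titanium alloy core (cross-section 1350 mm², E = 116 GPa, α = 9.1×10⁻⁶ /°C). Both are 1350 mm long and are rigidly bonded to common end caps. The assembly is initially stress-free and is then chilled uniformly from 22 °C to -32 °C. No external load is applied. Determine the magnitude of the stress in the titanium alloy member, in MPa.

σ ≈ 24.2 MPa (tensile)

Equilibrium of a rigid end plate with no external load gives equal and opposite internal forces ±P in the two members. Since α_{titanium alloy} > α_{invar}, cooling drives the titanium alloy into tension and the invar into compression.
Compatibility of the two members (thermal + elastic change equal): (α₁ − α₂)ΔT = P·[1/(A₁E₁) + 1/(A₂E₂)].
|α₁ − α₂|·ΔT = 7.2×10⁻⁶ × 54 = 0.0003888.
1/(A₁E₁) + 1/(A₂E₂) = 1/(1225×148×10³) + 1/(1350×116×10³) = 1.19×10⁻⁸ N⁻¹.
So P = 0.0003888 / 1.19×10⁻⁸ = 32.67 kN.
σ_{titanium alloy} = P/A₂ = 32670/1350 = 24.2 MPa, tensile.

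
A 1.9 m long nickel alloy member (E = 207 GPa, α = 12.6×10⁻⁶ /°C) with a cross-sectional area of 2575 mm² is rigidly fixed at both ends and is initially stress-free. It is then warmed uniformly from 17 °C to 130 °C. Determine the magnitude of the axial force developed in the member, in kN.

The ends cannot move, so σ = EαΔT = 207×10³ × 12.6×10⁻⁶ × 113 = 294.7 MPa.
Then P = σA = 294.7 × 2575 mm² = 758.9 kN, compressive.

P ≈ 759 kN (compressive)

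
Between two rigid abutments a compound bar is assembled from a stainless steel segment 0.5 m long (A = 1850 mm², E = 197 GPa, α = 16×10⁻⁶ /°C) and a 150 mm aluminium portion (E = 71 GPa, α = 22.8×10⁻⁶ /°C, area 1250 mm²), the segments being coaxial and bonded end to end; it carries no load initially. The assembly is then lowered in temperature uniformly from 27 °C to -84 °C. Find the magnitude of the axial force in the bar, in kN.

With the walls removed the bar would change length by δ_free = Σ αᵢΔT Lᵢ = 16×10⁻⁶×111×500 + 22.8×10⁻⁶×111×150 = 1.268 mm.
The walls prevent any net length change, so an axial force P (same in every segment) develops. Compatibility: P · Σ Lᵢ/(AᵢEᵢ) = δ_free.
The series flexibility is Σ Lᵢ/(AᵢEᵢ) = 500/(1850×197×10³) + 150/(1250×71×10³) = 3.062×10⁻⁶ mm/N.
So P = 1.268 / 3.062×10⁻⁶ = 414 kN, tensile.

P ≈ 414 kN (tensile)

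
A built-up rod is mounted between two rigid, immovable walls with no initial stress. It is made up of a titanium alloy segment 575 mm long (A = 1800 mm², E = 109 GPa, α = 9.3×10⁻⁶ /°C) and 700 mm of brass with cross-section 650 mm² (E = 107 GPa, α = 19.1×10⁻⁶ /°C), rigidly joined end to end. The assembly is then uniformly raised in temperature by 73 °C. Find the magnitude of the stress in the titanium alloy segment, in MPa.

If the supports were absent, the total length change would be Σ αᵢΔT Lᵢ = 9.3×10⁻⁶×73×575 + 19.1×10⁻⁶×73×700 = 1.366 mm.
The walls prevent any net length change, so an axial force P (same in every segment) develops. Compatibility: P · Σ Lᵢ/(AᵢEᵢ) = δ_free.
The series flexibility is Σ Lᵢ/(AᵢEᵢ) = 575/(1800×109×10³) + 700/(650×107×10³) = 1.3×10⁻⁵ mm/N.
So P = 1.366 / 1.3×10⁻⁵ = 105.1 kN, compressive.
σ_{titanium alloy} = P / A = 105100 / 1800 = 58.41 MPa.

σ ≈ 58.4 MPa (compressive)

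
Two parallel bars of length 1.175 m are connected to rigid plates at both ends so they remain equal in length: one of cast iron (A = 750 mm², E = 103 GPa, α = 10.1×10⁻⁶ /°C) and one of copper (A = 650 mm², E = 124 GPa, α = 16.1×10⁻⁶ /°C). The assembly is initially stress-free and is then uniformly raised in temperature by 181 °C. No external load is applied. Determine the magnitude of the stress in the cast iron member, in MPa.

The copper has the larger α, so on heating it would change length more than the cast iron if both were free. The rigid plates force a common final length, so the copper is put into compression and the cast iron into tension, with equal and opposite forces P (no external load).
Compatibility of the two members (thermal + elastic change equal): (α₁ − α₂)ΔT = P·[1/(A₁E₁) + 1/(A₂E₂)].
|α₁ − α₂|·ΔT = 6×10⁻⁶ × 181 = 0.001086.
1/(A₁E₁) + 1/(A₂E₂) = 1/(750×103×10³) + 1/(650×124×10³) = 2.535×10⁻⁸ N⁻¹.
P = 0.001086 / 2.535×10⁻⁸ = 42840 N = 42.84 kN.
σ_{cast iron} = P/A₁ = 42840/750 = 57.12 MPa, tensile.

σ ≈ 57.1 MPa (tensile)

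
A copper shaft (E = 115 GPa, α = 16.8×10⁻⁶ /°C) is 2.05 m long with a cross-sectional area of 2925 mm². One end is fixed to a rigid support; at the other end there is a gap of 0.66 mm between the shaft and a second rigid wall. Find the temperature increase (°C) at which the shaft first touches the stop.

Contact occurs when the free expansion equals the gap: αΔT L = 0.66 mm.
ΔT = 0.66 / (16.8×10⁻⁶ × 2050) = 19.16 °C.

ΔT ≈ 19.2 °C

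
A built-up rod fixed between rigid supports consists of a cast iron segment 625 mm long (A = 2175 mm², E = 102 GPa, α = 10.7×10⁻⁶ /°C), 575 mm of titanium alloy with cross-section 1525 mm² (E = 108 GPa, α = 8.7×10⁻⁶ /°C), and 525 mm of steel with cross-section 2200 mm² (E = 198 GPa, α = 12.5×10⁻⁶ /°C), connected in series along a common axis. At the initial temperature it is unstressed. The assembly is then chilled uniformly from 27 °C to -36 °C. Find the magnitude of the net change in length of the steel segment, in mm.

Free thermal contraction of the whole bar: Σ αᵢΔT Lᵢ = 10.7×10⁻⁶×63×625 + 8.7×10⁻⁶×63×575 + 12.5×10⁻⁶×63×525 = 1.15 mm.
Since the ends are fixed, an axial force P builds up, equal in every segment, with P · Σ Lᵢ/(AᵢEᵢ) = δ_free.
Σ Lᵢ/(AᵢEᵢ) = 625/(2175×102×10³) + 575/(1525×108×10³) + 525/(2200×198×10³) = 7.514×10⁻⁶ mm/N.
P = 1.15 / 7.514×10⁻⁶ = 153000 N = 153 kN, tensile.
For the steel segment, free thermal change = 12.5×10⁻⁶×63×525 = 0.4134 mm and elastic change from P = 153000×525/(2200×198×10³) = 0.1845 mm; these oppose, so the net change is 0.229 mm (segment shortens).

|ΔL| ≈ 0.229 mm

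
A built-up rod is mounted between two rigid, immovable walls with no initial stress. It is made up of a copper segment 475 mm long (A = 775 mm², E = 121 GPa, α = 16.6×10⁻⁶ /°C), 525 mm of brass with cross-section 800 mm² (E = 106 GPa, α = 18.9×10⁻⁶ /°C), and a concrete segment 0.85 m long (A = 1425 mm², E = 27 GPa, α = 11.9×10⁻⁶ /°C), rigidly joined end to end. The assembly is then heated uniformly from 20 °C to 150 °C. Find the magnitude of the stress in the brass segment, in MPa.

σ ≈ 136 MPa (compressive)

With the walls removed the bar would change length by δ_free = Σ αᵢΔT Lᵢ = 16.6×10⁻⁶×130×475 + 18.9×10⁻⁶×130×525 + 11.9×10⁻⁶×130×850 = 3.63 mm.
Since the ends are fixed, an axial force P builds up, equal in every segment, with P · Σ Lᵢ/(AᵢEᵢ) = δ_free.
The series flexibility is Σ Lᵢ/(AᵢEᵢ) = 475/(775×121×10³) + 525/(800×106×10³) + 850/(1425×27×10³) = 3.335×10⁻⁵ mm/N.
P = 3.63 / 3.335×10⁻⁵ = 108800 N = 108.8 kN, compressive.
σ_{brass} = P / A = 108800 / 800 = 136.1 MPa.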